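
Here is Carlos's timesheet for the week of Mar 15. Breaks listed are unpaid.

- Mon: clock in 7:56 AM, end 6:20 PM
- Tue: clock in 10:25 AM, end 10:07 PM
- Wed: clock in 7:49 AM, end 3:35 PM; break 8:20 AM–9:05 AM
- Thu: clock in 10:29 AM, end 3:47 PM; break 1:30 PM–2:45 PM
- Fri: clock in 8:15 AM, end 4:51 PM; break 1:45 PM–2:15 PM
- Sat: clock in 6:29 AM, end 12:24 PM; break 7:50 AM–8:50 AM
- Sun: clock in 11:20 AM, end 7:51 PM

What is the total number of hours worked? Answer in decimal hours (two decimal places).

Mon: 7:56 AM–6:20 PM = 10 h 24 min
Tue: 10:25 AM–10:07 PM = 11 h 42 min
Wed: 7:49 AM–3:35 PM = 7 h 46 min; less 45 min break → 7 h 1 min
Thu: 10:29 AM–3:47 PM = 5 h 18 min; less 75 min break → 4 h 3 min
Fri: 8:15 AM–4:51 PM = 8 h 36 min; less 30 min break → 8 h 6 min
Sat: 6:29 AM–12:24 PM = 5 h 55 min; less 60 min break → 4 h 55 min
Sun: 11:20 AM–7:51 PM = 8 h 31 min
Total: 10 h 24 min + 11 h 42 min + 7 h 1 min + 4 h 3 min + 8 h 6 min + 4 h 55 min + 8 h 31 min = 54 h 42 min.

54.70 hours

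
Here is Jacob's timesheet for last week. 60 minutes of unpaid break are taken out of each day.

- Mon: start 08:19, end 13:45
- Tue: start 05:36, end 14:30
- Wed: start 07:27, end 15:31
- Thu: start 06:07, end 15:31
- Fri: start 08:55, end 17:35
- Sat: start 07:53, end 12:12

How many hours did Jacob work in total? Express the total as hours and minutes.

Mon: 08:19–13:45 = 5 h 26 min; less 60 min break → 4 h 26 min
Tue: 05:36–14:30 = 8 h 54 min; less 60 min break → 7 h 54 min
Wed: 07:27–15:31 = 8 h 4 min; less 60 min break → 7 h 4 min
Thu: 06:07–15:31 = 9 h 24 min; less 60 min break → 8 h 24 min
Fri: 08:55–17:35 = 8 h 40 min; less 60 min break → 7 h 40 min
Sat: 07:53–12:12 = 4 h 19 min; less 60 min break → 3 h 19 min
Total: 4 h 26 min + 7 h 54 min + 7 h 4 min + 8 h 24 min + 7 h 40 min + 3 h 19 min = 38 h 47 min.

38 h 47 min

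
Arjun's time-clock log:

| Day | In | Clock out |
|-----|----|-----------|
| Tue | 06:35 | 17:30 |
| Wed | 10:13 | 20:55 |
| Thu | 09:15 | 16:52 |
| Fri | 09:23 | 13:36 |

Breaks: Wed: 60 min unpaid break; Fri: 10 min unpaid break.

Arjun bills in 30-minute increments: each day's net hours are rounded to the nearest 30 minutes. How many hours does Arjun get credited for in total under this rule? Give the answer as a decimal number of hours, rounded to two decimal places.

32.00 hours

Tue: 06:35–17:30 = 10 h 55 min → rounds to 11 h 0 min
Wed: 10:13–20:55 = 10 h 42 min − 60 min = 9 h 42 min → rounds to 9 h 30 min
Thu: 09:15–16:52 = 7 h 37 min → rounds to 7 h 30 min
Fri: 09:23–13:36 = 4 h 13 min − 10 min = 4 h 3 min → rounds to 4 h 0 min
Total credited: 32 h 0 min.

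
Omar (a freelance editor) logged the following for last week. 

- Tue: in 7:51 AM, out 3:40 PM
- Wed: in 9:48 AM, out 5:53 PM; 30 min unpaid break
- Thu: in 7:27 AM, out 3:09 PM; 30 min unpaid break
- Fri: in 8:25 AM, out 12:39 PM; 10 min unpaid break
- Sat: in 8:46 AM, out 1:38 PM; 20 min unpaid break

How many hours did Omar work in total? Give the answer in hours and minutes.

31 h 12 min

Tue: 7:51 AM–3:40 PM = 7 h 49 min
Wed: 9:48 AM–5:53 PM = 8 h 5 min; less 30 min break → 7 h 35 min
Thu: 7:27 AM–3:09 PM = 7 h 42 min; less 30 min break → 7 h 12 min
Fri: 8:25 AM–12:39 PM = 4 h 14 min; less 10 min break → 4 h 4 min
Sat: 8:46 AM–1:38 PM = 4 h 52 min; less 20 min break → 4 h 32 min
Total: 7 h 49 min + 7 h 35 min + 7 h 12 min + 4 h 4 min + 4 h 32 min = 31 h 12 min.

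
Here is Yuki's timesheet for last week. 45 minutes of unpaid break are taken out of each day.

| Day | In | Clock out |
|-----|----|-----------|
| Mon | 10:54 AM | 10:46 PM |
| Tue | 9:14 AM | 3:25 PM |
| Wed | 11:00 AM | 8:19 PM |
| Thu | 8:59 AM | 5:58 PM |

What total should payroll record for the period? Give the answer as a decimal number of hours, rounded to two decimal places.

33.35 hours

Mon: 10:54 AM–10:46 PM = 11 h 52 min; less 45 min break → 11 h 7 min
Tue: 9:14 AM–3:25 PM = 6 h 11 min; less 45 min break → 5 h 26 min
Wed: 11:00 AM–8:19 PM = 9 h 19 min; less 45 min break → 8 h 34 min
Thu: 8:59 AM–5:58 PM = 8 h 59 min; less 45 min break → 8 h 14 min
Total: 11 h 7 min + 5 h 26 min + 8 h 34 min + 8 h 14 min = 33 h 21 min.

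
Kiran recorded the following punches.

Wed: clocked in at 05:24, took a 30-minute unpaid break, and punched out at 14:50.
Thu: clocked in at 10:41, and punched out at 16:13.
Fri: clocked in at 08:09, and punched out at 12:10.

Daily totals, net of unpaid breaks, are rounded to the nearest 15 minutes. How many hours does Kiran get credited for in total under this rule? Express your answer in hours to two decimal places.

18.50 hours

Wed: 05:24–14:50 = 9 h 26 min − 30 min = 8 h 56 min → rounds to 9 h 0 min
Thu: 10:41–16:13 = 5 h 32 min → rounds to 5 h 30 min
Fri: 08:09–12:10 = 4 h 1 min → rounds to 4 h 0 min
Total credited: 18 h 30 min.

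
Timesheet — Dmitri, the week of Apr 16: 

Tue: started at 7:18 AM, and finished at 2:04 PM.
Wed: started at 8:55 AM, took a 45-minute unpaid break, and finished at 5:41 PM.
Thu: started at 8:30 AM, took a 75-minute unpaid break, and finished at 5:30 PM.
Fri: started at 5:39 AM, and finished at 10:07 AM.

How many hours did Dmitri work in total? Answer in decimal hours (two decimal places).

27.00 hours

Tue: 7:18 AM–2:04 PM = 6 h 46 min
Wed: 8:55 AM–5:41 PM = 8 h 46 min; less 45 min break → 8 h 1 min
Thu: 8:30 AM–5:30 PM = 9 h 0 min; less 75 min break → 7 h 45 min
Fri: 5:39 AM–10:07 AM = 4 h 28 min
Total: 6 h 46 min + 8 h 1 min + 7 h 45 min + 4 h 28 min = 27 h 0 min.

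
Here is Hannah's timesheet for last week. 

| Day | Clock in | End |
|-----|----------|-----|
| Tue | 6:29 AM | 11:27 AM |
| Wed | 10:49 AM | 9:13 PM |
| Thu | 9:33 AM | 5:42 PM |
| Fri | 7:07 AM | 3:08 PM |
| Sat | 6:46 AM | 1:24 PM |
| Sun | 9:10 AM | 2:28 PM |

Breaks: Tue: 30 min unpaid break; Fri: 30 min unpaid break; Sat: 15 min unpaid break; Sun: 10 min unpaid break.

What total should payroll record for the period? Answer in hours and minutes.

42 h 3 min

Tue: 6:29 AM–11:27 AM = 4 h 58 min; less 30 min break → 4 h 28 min
Wed: 10:49 AM–9:13 PM = 10 h 24 min
Thu: 9:33 AM–5:42 PM = 8 h 9 min
Fri: 7:07 AM–3:08 PM = 8 h 1 min; less 30 min break → 7 h 31 min
Sat: 6:46 AM–1:24 PM = 6 h 38 min; less 15 min break → 6 h 23 min
Sun: 9:10 AM–2:28 PM = 5 h 18 min; less 10 min break → 5 h 8 min
Total: 4 h 28 min + 10 h 24 min + 8 h 9 min + 7 h 31 min + 6 h 23 min + 5 h 8 min = 42 h 3 min.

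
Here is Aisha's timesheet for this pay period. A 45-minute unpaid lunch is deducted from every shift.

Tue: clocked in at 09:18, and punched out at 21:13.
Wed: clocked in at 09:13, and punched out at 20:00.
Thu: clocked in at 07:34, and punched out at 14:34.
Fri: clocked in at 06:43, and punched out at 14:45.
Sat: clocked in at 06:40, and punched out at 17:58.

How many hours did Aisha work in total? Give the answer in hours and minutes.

45 h 17 min

Tue: 09:18–21:13 = 11 h 55 min; less 45 min break → 11 h 10 min
Wed: 09:13–20:00 = 10 h 47 min; less 45 min break → 10 h 2 min
Thu: 07:34–14:34 = 7 h 0 min; less 45 min break → 6 h 15 min
Fri: 06:43–14:45 = 8 h 2 min; less 45 min break → 7 h 17 min
Sat: 06:40–17:58 = 11 h 18 min; less 45 min break → 10 h 33 min
Total: 11 h 10 min + 10 h 2 min + 6 h 15 min + 7 h 17 min + 10 h 33 min = 45 h 17 min.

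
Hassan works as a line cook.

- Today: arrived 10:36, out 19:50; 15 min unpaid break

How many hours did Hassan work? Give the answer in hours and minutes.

Today: 10:36–19:50 = 9 h 14 min; less 15 min break → 8 h 59 min

8 h 59 min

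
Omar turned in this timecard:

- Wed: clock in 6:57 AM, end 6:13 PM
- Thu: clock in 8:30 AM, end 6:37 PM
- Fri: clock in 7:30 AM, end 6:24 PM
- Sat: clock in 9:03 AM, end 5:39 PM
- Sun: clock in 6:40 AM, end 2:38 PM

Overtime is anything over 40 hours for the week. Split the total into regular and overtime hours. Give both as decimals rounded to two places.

Wed: 6:57 AM–6:13 PM = 11 h 16 min
Thu: 8:30 AM–6:37 PM = 10 h 7 min
Fri: 7:30 AM–6:24 PM = 10 h 54 min
Sat: 9:03 AM–5:39 PM = 8 h 36 min
Sun: 6:40 AM–2:38 PM = 7 h 58 min
Total worked: 48 h 51 min = 48.85 h.
Threshold 40 h → overtime 8 h 51 min, regular 40 h 0 min.

Regular 40.00 hours, overtime 8.85 hours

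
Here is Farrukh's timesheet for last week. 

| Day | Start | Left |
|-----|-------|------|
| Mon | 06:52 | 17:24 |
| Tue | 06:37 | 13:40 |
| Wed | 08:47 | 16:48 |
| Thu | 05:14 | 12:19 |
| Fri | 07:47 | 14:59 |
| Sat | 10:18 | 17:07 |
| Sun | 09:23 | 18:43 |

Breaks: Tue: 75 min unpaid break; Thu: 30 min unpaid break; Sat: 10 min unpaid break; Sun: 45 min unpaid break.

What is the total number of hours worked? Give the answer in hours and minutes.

Mon: 06:52–17:24 = 10 h 32 min
Tue: 06:37–13:40 = 7 h 3 min; less 75 min break → 5 h 48 min
Wed: 08:47–16:48 = 8 h 1 min
Thu: 05:14–12:19 = 7 h 5 min; less 30 min break → 6 h 35 min
Fri: 07:47–14:59 = 7 h 12 min
Sat: 10:18–17:07 = 6 h 49 min; less 10 min break → 6 h 39 min
Sun: 09:23–18:43 = 9 h 20 min; less 45 min break → 8 h 35 min
Total: 10 h 32 min + 5 h 48 min + 8 h 1 min + 6 h 35 min + 7 h 12 min + 6 h 39 min + 8 h 35 min = 53 h 22 min.

53 h 22 min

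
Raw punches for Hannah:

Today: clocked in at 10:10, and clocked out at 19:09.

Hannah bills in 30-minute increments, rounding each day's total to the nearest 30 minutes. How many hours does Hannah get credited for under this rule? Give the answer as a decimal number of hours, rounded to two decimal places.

9.00 hours

Today: 10:10–19:09 = 8 h 59 min → rounds to 9 h 0 min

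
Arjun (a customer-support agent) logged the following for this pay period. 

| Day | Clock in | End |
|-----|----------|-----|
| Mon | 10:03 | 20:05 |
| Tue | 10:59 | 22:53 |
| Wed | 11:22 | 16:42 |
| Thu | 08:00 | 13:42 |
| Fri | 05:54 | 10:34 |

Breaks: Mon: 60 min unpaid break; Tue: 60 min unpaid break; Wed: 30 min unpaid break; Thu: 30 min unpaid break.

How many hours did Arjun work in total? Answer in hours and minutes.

Mon: 10:03–20:05 = 10 h 2 min; less 60 min break → 9 h 2 min
Tue: 10:59–22:53 = 11 h 54 min; less 60 min break → 10 h 54 min
Wed: 11:22–16:42 = 5 h 20 min; less 30 min break → 4 h 50 min
Thu: 08:00–13:42 = 5 h 42 min; less 30 min break → 5 h 12 min
Fri: 05:54–10:34 = 4 h 40 min
Total: 9 h 2 min + 10 h 54 min + 4 h 50 min + 5 h 12 min + 4 h 40 min = 34 h 38 min.

34 h 38 min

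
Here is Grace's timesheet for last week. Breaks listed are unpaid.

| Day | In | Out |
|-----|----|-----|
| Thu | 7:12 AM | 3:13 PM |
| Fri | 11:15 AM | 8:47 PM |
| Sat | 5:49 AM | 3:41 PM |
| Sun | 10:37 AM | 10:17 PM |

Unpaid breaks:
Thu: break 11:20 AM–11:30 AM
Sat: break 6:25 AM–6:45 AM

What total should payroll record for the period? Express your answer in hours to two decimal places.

38.58 hours

Thu: 7:12 AM–3:13 PM = 8 h 1 min; less 10 min break → 7 h 51 min
Fri: 11:15 AM–8:47 PM = 9 h 32 min
Sat: 5:49 AM–3:41 PM = 9 h 52 min; less 20 min break → 9 h 32 min
Sun: 10:37 AM–10:17 PM = 11 h 40 min
Total: 7 h 51 min + 9 h 32 min + 9 h 32 min + 11 h 40 min = 38 h 35 min.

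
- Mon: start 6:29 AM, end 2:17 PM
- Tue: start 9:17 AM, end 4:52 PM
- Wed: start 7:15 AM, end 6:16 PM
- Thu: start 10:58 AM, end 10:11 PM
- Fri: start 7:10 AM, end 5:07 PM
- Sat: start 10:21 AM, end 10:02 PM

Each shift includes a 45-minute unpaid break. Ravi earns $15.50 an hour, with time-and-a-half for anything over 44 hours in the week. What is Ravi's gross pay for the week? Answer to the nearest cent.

Mon: 6:29 AM–2:17 PM = 7 h 48 min; less 45 min break → 7 h 3 min
Tue: 9:17 AM–4:52 PM = 7 h 35 min; less 45 min break → 6 h 50 min
Wed: 7:15 AM–6:16 PM = 11 h 1 min; less 45 min break → 10 h 16 min
Thu: 10:58 AM–10:11 PM = 11 h 13 min; less 45 min break → 10 h 28 min
Fri: 7:10 AM–5:07 PM = 9 h 57 min; less 45 min break → 9 h 12 min
Sat: 10:21 AM–10:02 PM = 11 h 41 min; less 45 min break → 10 h 56 min
Total worked: 54 h 45 min = 3285 min.
Regular 44 h 0 min = 2640 min at $15.50/h; overtime 10 h 45 min = 645 min at $23.25/h.
Pay = (2640 × $15.50 + 645 × $23.25) ÷ 60 = $931.94.

$931.94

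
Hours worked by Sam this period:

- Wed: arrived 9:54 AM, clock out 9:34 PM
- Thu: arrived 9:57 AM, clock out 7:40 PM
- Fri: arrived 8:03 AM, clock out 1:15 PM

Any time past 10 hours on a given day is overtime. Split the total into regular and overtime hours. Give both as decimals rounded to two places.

Wed: 9:54 AM–9:34 PM = 11 h 40 min
Thu: 9:57 AM–7:40 PM = 9 h 43 min
Fri: 8:03 AM–1:15 PM = 5 h 12 min
Wed reg 10 h 0 min / OT 1 h 40 min; Thu reg 9 h 43 min / OT 0 h 0 min; Fri reg 5 h 12 min / OT 0 h 0 min.
Totals: regular 24 h 55 min, overtime 1 h 40 min.

Regular 24.92 hours, overtime 1.67 hours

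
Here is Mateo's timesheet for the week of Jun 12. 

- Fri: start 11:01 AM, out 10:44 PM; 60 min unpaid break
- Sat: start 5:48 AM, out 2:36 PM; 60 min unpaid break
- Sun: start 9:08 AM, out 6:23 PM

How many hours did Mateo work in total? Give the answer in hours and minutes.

Fri: 11:01 AM–10:44 PM = 11 h 43 min; less 60 min break → 10 h 43 min
Sat: 5:48 AM–2:36 PM = 8 h 48 min; less 60 min break → 7 h 48 min
Sun: 9:08 AM–6:23 PM = 9 h 15 min
Total: 10 h 43 min + 7 h 48 min + 9 h 15 min = 27 h 46 min.

27 h 46 min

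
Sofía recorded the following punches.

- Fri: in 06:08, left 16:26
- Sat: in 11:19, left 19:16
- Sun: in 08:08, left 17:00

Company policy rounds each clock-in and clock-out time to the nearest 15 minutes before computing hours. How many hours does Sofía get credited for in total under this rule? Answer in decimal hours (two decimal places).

27.00 hours

Fri: in 06:08→06:15, out 16:26→16:30; 10 h 15 min
Sat: in 11:19→11:15, out 19:16→19:15; 8 h 0 min
Sun: in 08:08→08:15, out 17:00→17:00; 8 h 45 min
Total credited: 27 h 0 min.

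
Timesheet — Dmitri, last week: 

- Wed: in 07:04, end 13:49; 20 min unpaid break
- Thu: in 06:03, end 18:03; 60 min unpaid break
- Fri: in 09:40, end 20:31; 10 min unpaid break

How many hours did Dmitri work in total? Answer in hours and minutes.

Wed: 07:04–13:49 = 6 h 45 min; less 20 min break → 6 h 25 min
Thu: 06:03–18:03 = 12 h 0 min; less 60 min break → 11 h 0 min
Fri: 09:40–20:31 = 10 h 51 min; less 10 min break → 10 h 41 min
Total: 6 h 25 min + 11 h 0 min + 10 h 41 min = 28 h 6 min.

28 h 6 min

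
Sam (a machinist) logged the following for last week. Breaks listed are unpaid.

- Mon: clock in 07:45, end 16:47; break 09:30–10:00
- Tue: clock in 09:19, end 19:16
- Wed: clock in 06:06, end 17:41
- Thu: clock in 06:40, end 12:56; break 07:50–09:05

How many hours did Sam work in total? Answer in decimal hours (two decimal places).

35.08 hours

Mon: 07:45–16:47 = 9 h 2 min; less 30 min break → 8 h 32 min
Tue: 09:19–19:16 = 9 h 57 min
Wed: 06:06–17:41 = 11 h 35 min
Thu: 06:40–12:56 = 6 h 16 min; less 75 min break → 5 h 1 min
Total: 8 h 32 min + 9 h 57 min + 11 h 35 min + 5 h 1 min = 35 h 5 min.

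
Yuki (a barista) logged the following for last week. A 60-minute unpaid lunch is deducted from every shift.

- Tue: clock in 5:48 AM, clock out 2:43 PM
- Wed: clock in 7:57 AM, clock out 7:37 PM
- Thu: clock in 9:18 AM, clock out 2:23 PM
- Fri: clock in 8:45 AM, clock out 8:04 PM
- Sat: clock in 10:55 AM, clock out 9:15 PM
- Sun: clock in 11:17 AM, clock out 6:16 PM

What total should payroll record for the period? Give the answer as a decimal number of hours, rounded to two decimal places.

Tue: 5:48 AM–2:43 PM = 8 h 55 min; less 60 min break → 7 h 55 min
Wed: 7:57 AM–7:37 PM = 11 h 40 min; less 60 min break → 10 h 40 min
Thu: 9:18 AM–2:23 PM = 5 h 5 min; less 60 min break → 4 h 5 min
Fri: 8:45 AM–8:04 PM = 11 h 19 min; less 60 min break → 10 h 19 min
Sat: 10:55 AM–9:15 PM = 10 h 20 min; less 60 min break → 9 h 20 min
Sun: 11:17 AM–6:16 PM = 6 h 59 min; less 60 min break → 5 h 59 min
Total: 7 h 55 min + 10 h 40 min + 4 h 5 min + 10 h 19 min + 9 h 20 min + 5 h 59 min = 48 h 18 min.

48.30 hours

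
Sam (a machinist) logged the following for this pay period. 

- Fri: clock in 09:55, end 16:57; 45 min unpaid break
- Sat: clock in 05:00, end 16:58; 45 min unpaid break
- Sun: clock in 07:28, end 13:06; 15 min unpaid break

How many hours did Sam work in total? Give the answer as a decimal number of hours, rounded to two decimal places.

Fri: 09:55–16:57 = 7 h 2 min; less 45 min break → 6 h 17 min
Sat: 05:00–16:58 = 11 h 58 min; less 45 min break → 11 h 13 min
Sun: 07:28–13:06 = 5 h 38 min; less 15 min break → 5 h 23 min
Total: 6 h 17 min + 11 h 13 min + 5 h 23 min = 22 h 53 min.

22.88 hours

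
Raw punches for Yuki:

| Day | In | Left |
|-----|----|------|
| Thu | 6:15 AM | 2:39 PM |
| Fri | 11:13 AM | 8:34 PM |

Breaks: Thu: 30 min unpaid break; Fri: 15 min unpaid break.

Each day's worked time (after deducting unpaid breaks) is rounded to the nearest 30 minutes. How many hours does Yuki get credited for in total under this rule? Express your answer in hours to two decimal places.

Thu: 6:15 AM–2:39 PM = 8 h 24 min − 30 min = 7 h 54 min → rounds to 8 h 0 min
Fri: 11:13 AM–8:34 PM = 9 h 21 min − 15 min = 9 h 6 min → rounds to 9 h 0 min
Total credited: 17 h 0 min.

17.00 hours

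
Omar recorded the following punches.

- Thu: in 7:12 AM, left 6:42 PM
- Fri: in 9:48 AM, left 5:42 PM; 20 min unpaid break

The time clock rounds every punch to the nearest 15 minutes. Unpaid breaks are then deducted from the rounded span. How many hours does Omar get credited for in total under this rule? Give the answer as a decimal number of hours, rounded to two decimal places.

19.17 hours

Thu: in 7:12 AM→7:15 AM, out 6:42 PM→6:45 PM; 11 h 30 min
Fri: in 9:48 AM→9:45 AM, out 5:42 PM→5:45 PM; 8 h 0 min − 20 min = 7 h 40 min
Total credited: 19 h 10 min.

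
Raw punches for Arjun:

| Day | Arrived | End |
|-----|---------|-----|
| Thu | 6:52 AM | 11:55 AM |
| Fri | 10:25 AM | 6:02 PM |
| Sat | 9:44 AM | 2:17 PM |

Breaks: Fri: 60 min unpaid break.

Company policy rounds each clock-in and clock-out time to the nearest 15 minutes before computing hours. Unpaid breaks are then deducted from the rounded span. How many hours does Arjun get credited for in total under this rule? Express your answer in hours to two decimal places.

16.25 hours

Thu: in 6:52 AM→6:45 AM, out 11:55 AM→12:00 PM; 5 h 15 min
Fri: in 10:25 AM→10:30 AM, out 6:02 PM→6:00 PM; 7 h 30 min − 60 min = 6 h 30 min
Sat: in 9:44 AM→9:45 AM, out 2:17 PM→2:15 PM; 4 h 30 min
Total credited: 16 h 15 min.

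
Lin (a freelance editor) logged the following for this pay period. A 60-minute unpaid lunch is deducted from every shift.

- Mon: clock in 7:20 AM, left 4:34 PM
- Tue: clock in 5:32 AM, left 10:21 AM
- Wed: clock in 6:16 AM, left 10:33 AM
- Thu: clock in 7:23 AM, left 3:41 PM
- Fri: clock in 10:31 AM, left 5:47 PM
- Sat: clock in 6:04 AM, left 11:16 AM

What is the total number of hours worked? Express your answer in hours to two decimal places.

33.10 hours

Mon: 7:20 AM–4:34 PM = 9 h 14 min; less 60 min break → 8 h 14 min
Tue: 5:32 AM–10:21 AM = 4 h 49 min; less 60 min break → 3 h 49 min
Wed: 6:16 AM–10:33 AM = 4 h 17 min; less 60 min break → 3 h 17 min
Thu: 7:23 AM–3:41 PM = 8 h 18 min; less 60 min break → 7 h 18 min
Fri: 10:31 AM–5:47 PM = 7 h 16 min; less 60 min break → 6 h 16 min
Sat: 6:04 AM–11:16 AM = 5 h 12 min; less 60 min break → 4 h 12 min
Total: 8 h 14 min + 3 h 49 min + 3 h 17 min + 7 h 18 min + 6 h 16 min + 4 h 12 min = 33 h 6 min.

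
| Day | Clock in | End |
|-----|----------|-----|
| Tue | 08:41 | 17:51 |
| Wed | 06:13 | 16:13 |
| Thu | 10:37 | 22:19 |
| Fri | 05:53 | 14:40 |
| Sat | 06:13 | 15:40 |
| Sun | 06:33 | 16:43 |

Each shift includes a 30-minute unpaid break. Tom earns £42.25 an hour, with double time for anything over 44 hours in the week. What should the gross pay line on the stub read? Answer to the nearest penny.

Tue: 08:41–17:51 = 9 h 10 min; less 30 min break → 8 h 40 min
Wed: 06:13–16:13 = 10 h 0 min; less 30 min break → 9 h 30 min
Thu: 10:37–22:19 = 11 h 42 min; less 30 min break → 11 h 12 min
Fri: 05:53–14:40 = 8 h 47 min; less 30 min break → 8 h 17 min
Sat: 06:13–15:40 = 9 h 27 min; less 30 min break → 8 h 57 min
Sun: 06:33–16:43 = 10 h 10 min; less 30 min break → 9 h 40 min
Total worked: 56 h 16 min = 3376 min.
Regular 44 h 0 min = 2640 min at £42.25/h; overtime 12 h 16 min = 736 min at £84.50/h.
Pay = (2640 × £42.25 + 736 × £84.50) ÷ 60 = £2895.53.

£2895.53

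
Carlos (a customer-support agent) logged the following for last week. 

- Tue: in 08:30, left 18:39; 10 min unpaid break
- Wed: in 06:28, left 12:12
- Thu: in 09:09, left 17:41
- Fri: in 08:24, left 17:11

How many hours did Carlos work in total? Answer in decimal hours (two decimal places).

33.03 hours

Tue: 08:30–18:39 = 10 h 9 min; less 10 min break → 9 h 59 min
Wed: 06:28–12:12 = 5 h 44 min
Thu: 09:09–17:41 = 8 h 32 min
Fri: 08:24–17:11 = 8 h 47 min
Total: 9 h 59 min + 5 h 44 min + 8 h 32 min + 8 h 47 min = 33 h 2 min.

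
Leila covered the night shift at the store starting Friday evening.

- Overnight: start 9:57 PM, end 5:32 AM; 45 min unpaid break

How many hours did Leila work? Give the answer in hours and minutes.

6 h 50 min

Overnight: 9:57 PM → midnight = 2 h 3 min; midnight → 5:32 AM = 5 h 32 min; span 7 h 35 min; less 45 min break → 6 h 50 min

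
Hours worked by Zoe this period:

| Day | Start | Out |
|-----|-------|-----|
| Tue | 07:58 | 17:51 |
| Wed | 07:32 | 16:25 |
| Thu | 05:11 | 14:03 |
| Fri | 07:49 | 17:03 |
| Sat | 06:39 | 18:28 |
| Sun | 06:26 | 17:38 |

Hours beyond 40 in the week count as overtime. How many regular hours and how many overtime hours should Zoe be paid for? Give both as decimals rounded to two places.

Tue: 07:58–17:51 = 9 h 53 min
Wed: 07:32–16:25 = 8 h 53 min
Thu: 05:11–14:03 = 8 h 52 min
Fri: 07:49–17:03 = 9 h 14 min
Sat: 06:39–18:28 = 11 h 49 min
Sun: 06:26–17:38 = 11 h 12 min
Total worked: 59 h 53 min = 59.88 h.
Threshold 40 h → overtime 19 h 53 min, regular 40 h 0 min.

Regular 40.00 hours, overtime 19.88 hours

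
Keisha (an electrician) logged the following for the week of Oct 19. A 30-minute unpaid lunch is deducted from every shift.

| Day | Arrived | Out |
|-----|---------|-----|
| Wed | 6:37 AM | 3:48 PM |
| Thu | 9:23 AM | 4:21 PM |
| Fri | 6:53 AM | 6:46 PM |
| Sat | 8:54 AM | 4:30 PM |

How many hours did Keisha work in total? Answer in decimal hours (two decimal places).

Wed: 6:37 AM–3:48 PM = 9 h 11 min; less 30 min break → 8 h 41 min
Thu: 9:23 AM–4:21 PM = 6 h 58 min; less 30 min break → 6 h 28 min
Fri: 6:53 AM–6:46 PM = 11 h 53 min; less 30 min break → 11 h 23 min
Sat: 8:54 AM–4:30 PM = 7 h 36 min; less 30 min break → 7 h 6 min
Total: 8 h 41 min + 6 h 28 min + 11 h 23 min + 7 h 6 min = 33 h 38 min.

33.63 hours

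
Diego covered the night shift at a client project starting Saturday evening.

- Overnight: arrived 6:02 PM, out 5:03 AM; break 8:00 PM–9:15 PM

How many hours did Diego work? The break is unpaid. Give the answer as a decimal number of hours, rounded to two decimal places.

9.77 hours

Overnight: 6:02 PM → midnight = 5 h 58 min; midnight → 5:03 AM = 5 h 3 min; span 11 h 1 min; less 75 min break → 9 h 46 min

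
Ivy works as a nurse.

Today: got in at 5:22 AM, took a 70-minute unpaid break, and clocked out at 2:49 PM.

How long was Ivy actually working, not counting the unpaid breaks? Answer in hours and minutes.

8 h 17 min

Today: 5:22 AM–2:49 PM = 9 h 27 min; less 70 min break → 8 h 17 min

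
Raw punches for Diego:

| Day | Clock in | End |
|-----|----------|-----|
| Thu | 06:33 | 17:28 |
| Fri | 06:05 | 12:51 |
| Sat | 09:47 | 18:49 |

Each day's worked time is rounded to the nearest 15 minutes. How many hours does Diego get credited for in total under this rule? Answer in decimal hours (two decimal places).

Thu: 06:33–17:28 = 10 h 55 min → rounds to 11 h 0 min
Fri: 06:05–12:51 = 6 h 46 min → rounds to 6 h 45 min
Sat: 09:47–18:49 = 9 h 2 min → rounds to 9 h 0 min
Total credited: 26 h 45 min.

26.75 hours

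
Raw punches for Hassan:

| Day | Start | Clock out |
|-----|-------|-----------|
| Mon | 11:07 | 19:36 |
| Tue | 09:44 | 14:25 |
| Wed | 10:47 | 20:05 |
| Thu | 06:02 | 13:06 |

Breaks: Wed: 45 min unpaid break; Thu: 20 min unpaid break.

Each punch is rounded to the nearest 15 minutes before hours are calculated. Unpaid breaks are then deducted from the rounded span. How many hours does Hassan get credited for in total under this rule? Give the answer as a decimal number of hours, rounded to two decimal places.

28.42 hours

Mon: in 11:07→11:00, out 19:36→19:30; 8 h 30 min
Tue: in 09:44→09:45, out 14:25→14:30; 4 h 45 min
Wed: in 10:47→10:45, out 20:05→20:00; 9 h 15 min − 45 min = 8 h 30 min
Thu: in 06:02→06:00, out 13:06→13:00; 7 h 0 min − 20 min = 6 h 40 min
Total credited: 28 h 25 min.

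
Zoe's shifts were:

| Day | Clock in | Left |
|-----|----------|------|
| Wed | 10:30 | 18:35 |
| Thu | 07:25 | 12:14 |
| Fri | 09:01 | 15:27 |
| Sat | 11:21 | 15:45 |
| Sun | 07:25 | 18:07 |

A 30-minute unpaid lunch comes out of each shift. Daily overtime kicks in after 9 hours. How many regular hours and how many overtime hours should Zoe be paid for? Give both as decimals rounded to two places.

Regular 30.73 hours, overtime 1.20 hours

Wed: 10:30–18:35 = 8 h 5 min; less 30 min break → 7 h 35 min
Thu: 07:25–12:14 = 4 h 49 min; less 30 min break → 4 h 19 min
Fri: 09:01–15:27 = 6 h 26 min; less 30 min break → 5 h 56 min
Sat: 11:21–15:45 = 4 h 24 min; less 30 min break → 3 h 54 min
Sun: 07:25–18:07 = 10 h 42 min; less 30 min break → 10 h 12 min
Wed reg 7 h 35 min / OT 0 h 0 min; Thu reg 4 h 19 min / OT 0 h 0 min; Fri reg 5 h 56 min / OT 0 h 0 min; Sat reg 3 h 54 min / OT 0 h 0 min; Sun reg 9 h 0 min / OT 1 h 12 min.
Totals: regular 30 h 44 min, overtime 1 h 12 min.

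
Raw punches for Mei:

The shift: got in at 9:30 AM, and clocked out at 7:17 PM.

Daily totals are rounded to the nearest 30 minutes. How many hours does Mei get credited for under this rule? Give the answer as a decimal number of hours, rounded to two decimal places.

10.00 hours

The shift: 9:30 AM–7:17 PM = 9 h 47 min → rounds to 10 h 0 min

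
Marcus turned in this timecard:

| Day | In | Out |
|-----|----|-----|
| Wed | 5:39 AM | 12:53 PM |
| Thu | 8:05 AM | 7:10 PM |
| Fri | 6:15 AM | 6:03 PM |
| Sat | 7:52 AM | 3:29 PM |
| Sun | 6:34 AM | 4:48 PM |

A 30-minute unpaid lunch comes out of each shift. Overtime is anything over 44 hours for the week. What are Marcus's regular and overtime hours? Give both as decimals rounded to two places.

Regular 44.00 hours, overtime 1.47 hours

Wed: 5:39 AM–12:53 PM = 7 h 14 min; less 30 min break → 6 h 44 min
Thu: 8:05 AM–7:10 PM = 11 h 5 min; less 30 min break → 10 h 35 min
Fri: 6:15 AM–6:03 PM = 11 h 48 min; less 30 min break → 11 h 18 min
Sat: 7:52 AM–3:29 PM = 7 h 37 min; less 30 min break → 7 h 7 min
Sun: 6:34 AM–4:48 PM = 10 h 14 min; less 30 min break → 9 h 44 min
Total worked: 45 h 28 min = 45.47 h.
Threshold 44 h → overtime 1 h 28 min, regular 44 h 0 min.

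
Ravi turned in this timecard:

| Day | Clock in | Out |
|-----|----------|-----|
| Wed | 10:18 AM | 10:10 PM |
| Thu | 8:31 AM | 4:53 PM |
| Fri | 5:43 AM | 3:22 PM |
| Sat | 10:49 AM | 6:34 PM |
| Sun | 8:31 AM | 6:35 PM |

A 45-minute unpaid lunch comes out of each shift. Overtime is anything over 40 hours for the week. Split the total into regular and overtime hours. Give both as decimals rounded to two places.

Wed: 10:18 AM–10:10 PM = 11 h 52 min; less 45 min break → 11 h 7 min
Thu: 8:31 AM–4:53 PM = 8 h 22 min; less 45 min break → 7 h 37 min
Fri: 5:43 AM–3:22 PM = 9 h 39 min; less 45 min break → 8 h 54 min
Sat: 10:49 AM–6:34 PM = 7 h 45 min; less 45 min break → 7 h 0 min
Sun: 8:31 AM–6:35 PM = 10 h 4 min; less 45 min break → 9 h 19 min
Total worked: 43 h 57 min = 43.95 h.
Threshold 40 h → overtime 3 h 57 min, regular 40 h 0 min.

Regular 40.00 hours, overtime 3.95 hours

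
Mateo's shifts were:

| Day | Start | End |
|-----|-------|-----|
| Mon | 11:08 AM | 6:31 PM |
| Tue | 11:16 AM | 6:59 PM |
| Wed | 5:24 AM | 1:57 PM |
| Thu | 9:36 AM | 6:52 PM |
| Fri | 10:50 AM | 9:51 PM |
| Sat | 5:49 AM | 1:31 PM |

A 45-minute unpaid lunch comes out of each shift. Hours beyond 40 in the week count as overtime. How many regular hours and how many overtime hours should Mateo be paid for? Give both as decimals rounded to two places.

Mon: 11:08 AM–6:31 PM = 7 h 23 min; less 45 min break → 6 h 38 min
Tue: 11:16 AM–6:59 PM = 7 h 43 min; less 45 min break → 6 h 58 min
Wed: 5:24 AM–1:57 PM = 8 h 33 min; less 45 min break → 7 h 48 min
Thu: 9:36 AM–6:52 PM = 9 h 16 min; less 45 min break → 8 h 31 min
Fri: 10:50 AM–9:51 PM = 11 h 1 min; less 45 min break → 10 h 16 min
Sat: 5:49 AM–1:31 PM = 7 h 42 min; less 45 min break → 6 h 57 min
Total worked: 47 h 8 min = 47.13 h.
Threshold 40 h → overtime 7 h 8 min, regular 40 h 0 min.

Regular 40.00 hours, overtime 7.13 hours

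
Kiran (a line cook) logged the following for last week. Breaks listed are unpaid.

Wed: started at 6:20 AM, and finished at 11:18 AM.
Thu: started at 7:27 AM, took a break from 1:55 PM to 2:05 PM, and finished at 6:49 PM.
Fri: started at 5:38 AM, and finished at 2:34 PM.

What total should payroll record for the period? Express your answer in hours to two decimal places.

Wed: 6:20 AM–11:18 AM = 4 h 58 min
Thu: 7:27 AM–6:49 PM = 11 h 22 min; less 10 min break → 11 h 12 min
Fri: 5:38 AM–2:34 PM = 8 h 56 min
Total: 4 h 58 min + 11 h 12 min + 8 h 56 min = 25 h 6 min.

25.10 hours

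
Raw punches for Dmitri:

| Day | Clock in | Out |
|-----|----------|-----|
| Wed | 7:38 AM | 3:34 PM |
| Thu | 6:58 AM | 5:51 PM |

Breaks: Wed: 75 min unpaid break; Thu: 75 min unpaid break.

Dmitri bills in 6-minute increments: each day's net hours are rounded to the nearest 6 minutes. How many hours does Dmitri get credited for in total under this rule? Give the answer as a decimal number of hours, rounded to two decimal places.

16.30 hours

Wed: 7:38 AM–3:34 PM = 7 h 56 min − 75 min = 6 h 41 min → rounds to 6 h 42 min
Thu: 6:58 AM–5:51 PM = 10 h 53 min − 75 min = 9 h 38 min → rounds to 9 h 36 min
Total credited: 16 h 18 min.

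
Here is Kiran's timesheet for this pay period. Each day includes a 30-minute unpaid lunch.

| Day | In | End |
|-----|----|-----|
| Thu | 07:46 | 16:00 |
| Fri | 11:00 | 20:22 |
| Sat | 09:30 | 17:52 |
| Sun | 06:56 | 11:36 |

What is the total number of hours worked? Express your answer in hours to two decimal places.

Thu: 07:46–16:00 = 8 h 14 min; less 30 min break → 7 h 44 min
Fri: 11:00–20:22 = 9 h 22 min; less 30 min break → 8 h 52 min
Sat: 09:30–17:52 = 8 h 22 min; less 30 min break → 7 h 52 min
Sun: 06:56–11:36 = 4 h 40 min; less 30 min break → 4 h 10 min
Total: 7 h 44 min + 8 h 52 min + 7 h 52 min + 4 h 10 min = 28 h 38 min.

28.63 hours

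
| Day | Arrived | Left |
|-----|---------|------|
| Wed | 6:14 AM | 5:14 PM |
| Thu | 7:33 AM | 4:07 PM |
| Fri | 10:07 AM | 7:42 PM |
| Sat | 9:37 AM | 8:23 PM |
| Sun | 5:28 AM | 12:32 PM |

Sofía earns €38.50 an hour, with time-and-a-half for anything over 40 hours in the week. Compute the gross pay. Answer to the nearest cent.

Wed: 6:14 AM–5:14 PM = 11 h 0 min
Thu: 7:33 AM–4:07 PM = 8 h 34 min
Fri: 10:07 AM–7:42 PM = 9 h 35 min
Sat: 9:37 AM–8:23 PM = 10 h 46 min
Sun: 5:28 AM–12:32 PM = 7 h 4 min
Total worked: 46 h 59 min = 2819 min.
Regular 40 h 0 min = 2400 min at €38.50/h; overtime 6 h 59 min = 419 min at €57.75/h.
Pay = (2400 × €38.50 + 419 × €57.75) ÷ 60 = €1943.29.

€1943.29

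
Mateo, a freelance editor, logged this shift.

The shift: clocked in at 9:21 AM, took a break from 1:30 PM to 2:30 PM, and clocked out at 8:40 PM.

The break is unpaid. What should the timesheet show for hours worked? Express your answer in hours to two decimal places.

10.32 hours

The shift: 9:21 AM–8:40 PM = 11 h 19 min; less 60 min break → 10 h 19 min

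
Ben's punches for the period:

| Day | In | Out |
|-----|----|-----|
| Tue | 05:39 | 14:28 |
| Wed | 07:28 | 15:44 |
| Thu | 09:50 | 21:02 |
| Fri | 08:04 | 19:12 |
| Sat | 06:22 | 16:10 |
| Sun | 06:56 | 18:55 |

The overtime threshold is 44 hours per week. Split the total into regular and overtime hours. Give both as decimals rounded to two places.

Tue: 05:39–14:28 = 8 h 49 min
Wed: 07:28–15:44 = 8 h 16 min
Thu: 09:50–21:02 = 11 h 12 min
Fri: 08:04–19:12 = 11 h 8 min
Sat: 06:22–16:10 = 9 h 48 min
Sun: 06:56–18:55 = 11 h 59 min
Total worked: 61 h 12 min = 61.20 h.
Threshold 44 h → overtime 17 h 12 min, regular 44 h 0 min.

Regular 44.00 hours, overtime 17.20 hours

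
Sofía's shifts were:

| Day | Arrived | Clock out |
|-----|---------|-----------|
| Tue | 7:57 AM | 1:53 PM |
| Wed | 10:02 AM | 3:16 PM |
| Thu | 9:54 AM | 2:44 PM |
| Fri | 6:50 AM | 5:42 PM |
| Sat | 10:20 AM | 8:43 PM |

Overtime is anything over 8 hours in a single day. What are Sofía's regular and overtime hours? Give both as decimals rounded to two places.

Regular 32.00 hours, overtime 5.25 hours

Tue: 7:57 AM–1:53 PM = 5 h 56 min
Wed: 10:02 AM–3:16 PM = 5 h 14 min
Thu: 9:54 AM–2:44 PM = 4 h 50 min
Fri: 6:50 AM–5:42 PM = 10 h 52 min
Sat: 10:20 AM–8:43 PM = 10 h 23 min
Tue reg 5 h 56 min / OT 0 h 0 min; Wed reg 5 h 14 min / OT 0 h 0 min; Thu reg 4 h 50 min / OT 0 h 0 min; Fri reg 8 h 0 min / OT 2 h 52 min; Sat reg 8 h 0 min / OT 2 h 23 min.
Totals: regular 32 h 0 min, overtime 5 h 15 min.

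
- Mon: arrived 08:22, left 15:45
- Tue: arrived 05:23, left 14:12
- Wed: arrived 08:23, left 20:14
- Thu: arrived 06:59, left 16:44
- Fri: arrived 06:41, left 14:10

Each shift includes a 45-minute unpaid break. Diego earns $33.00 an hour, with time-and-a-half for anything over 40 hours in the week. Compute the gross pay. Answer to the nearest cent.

Mon: 08:22–15:45 = 7 h 23 min; less 45 min break → 6 h 38 min
Tue: 05:23–14:12 = 8 h 49 min; less 45 min break → 8 h 4 min
Wed: 08:23–20:14 = 11 h 51 min; less 45 min break → 11 h 6 min
Thu: 06:59–16:44 = 9 h 45 min; less 45 min break → 9 h 0 min
Fri: 06:41–14:10 = 7 h 29 min; less 45 min break → 6 h 44 min
Total worked: 41 h 32 min = 2492 min.
Regular 40 h 0 min = 2400 min at $33.00/h; overtime 1 h 32 min = 92 min at $49.50/h.
Pay = (2400 × $33.00 + 92 × $49.50) ÷ 60 = $1395.90.

$1395.90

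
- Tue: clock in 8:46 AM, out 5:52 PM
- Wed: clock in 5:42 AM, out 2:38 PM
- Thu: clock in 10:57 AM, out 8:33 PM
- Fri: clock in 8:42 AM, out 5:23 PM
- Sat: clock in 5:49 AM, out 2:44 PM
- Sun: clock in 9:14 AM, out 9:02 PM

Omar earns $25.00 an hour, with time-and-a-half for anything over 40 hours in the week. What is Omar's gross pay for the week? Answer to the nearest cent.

Tue: 8:46 AM–5:52 PM = 9 h 6 min
Wed: 5:42 AM–2:38 PM = 8 h 56 min
Thu: 10:57 AM–8:33 PM = 9 h 36 min
Fri: 8:42 AM–5:23 PM = 8 h 41 min
Sat: 5:49 AM–2:44 PM = 8 h 55 min
Sun: 9:14 AM–9:02 PM = 11 h 48 min
Total worked: 57 h 2 min = 3422 min.
Regular 40 h 0 min = 2400 min at $25.00/h; overtime 17 h 2 min = 1022 min at $37.50/h.
Pay = (2400 × $25.00 + 1022 × $37.50) ÷ 60 = $1638.75.

$1638.75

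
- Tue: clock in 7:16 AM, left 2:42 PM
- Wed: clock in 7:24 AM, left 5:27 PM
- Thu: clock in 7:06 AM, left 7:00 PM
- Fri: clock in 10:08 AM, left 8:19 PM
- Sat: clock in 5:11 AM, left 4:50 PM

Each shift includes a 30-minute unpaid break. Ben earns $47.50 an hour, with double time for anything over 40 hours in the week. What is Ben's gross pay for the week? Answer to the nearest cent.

Tue: 7:16 AM–2:42 PM = 7 h 26 min; less 30 min break → 6 h 56 min
Wed: 7:24 AM–5:27 PM = 10 h 3 min; less 30 min break → 9 h 33 min
Thu: 7:06 AM–7:00 PM = 11 h 54 min; less 30 min break → 11 h 24 min
Fri: 10:08 AM–8:19 PM = 10 h 11 min; less 30 min break → 9 h 41 min
Sat: 5:11 AM–4:50 PM = 11 h 39 min; less 30 min break → 11 h 9 min
Total worked: 48 h 43 min = 2923 min.
Regular 40 h 0 min = 2400 min at $47.50/h; overtime 8 h 43 min = 523 min at $95.00/h.
Pay = (2400 × $47.50 + 523 × $95.00) ÷ 60 = $2728.08.

$2728.08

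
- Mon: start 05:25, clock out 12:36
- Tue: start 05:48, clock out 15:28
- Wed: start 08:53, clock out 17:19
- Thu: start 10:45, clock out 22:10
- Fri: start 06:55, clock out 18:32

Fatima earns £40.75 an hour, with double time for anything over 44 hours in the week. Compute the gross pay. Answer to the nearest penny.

Mon: 05:25–12:36 = 7 h 11 min
Tue: 05:48–15:28 = 9 h 40 min
Wed: 08:53–17:19 = 8 h 26 min
Thu: 10:45–22:10 = 11 h 25 min
Fri: 06:55–18:32 = 11 h 37 min
Total worked: 48 h 19 min = 2899 min.
Regular 44 h 0 min = 2640 min at £40.75/h; overtime 4 h 19 min = 259 min at £81.50/h.
Pay = (2640 × £40.75 + 259 × £81.50) ÷ 60 = £2144.81.

£2144.81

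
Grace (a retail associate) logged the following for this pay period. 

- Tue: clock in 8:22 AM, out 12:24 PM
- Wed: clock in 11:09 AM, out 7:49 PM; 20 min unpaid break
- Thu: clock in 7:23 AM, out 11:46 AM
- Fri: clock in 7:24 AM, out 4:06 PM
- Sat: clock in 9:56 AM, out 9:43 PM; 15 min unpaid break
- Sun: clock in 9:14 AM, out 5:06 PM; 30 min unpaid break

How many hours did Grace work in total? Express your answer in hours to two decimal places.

Tue: 8:22 AM–12:24 PM = 4 h 2 min
Wed: 11:09 AM–7:49 PM = 8 h 40 min; less 20 min break → 8 h 20 min
Thu: 7:23 AM–11:46 AM = 4 h 23 min
Fri: 7:24 AM–4:06 PM = 8 h 42 min
Sat: 9:56 AM–9:43 PM = 11 h 47 min; less 15 min break → 11 h 32 min
Sun: 9:14 AM–5:06 PM = 7 h 52 min; less 30 min break → 7 h 22 min
Total: 4 h 2 min + 8 h 20 min + 4 h 23 min + 8 h 42 min + 11 h 32 min + 7 h 22 min = 44 h 21 min.

44.35 hours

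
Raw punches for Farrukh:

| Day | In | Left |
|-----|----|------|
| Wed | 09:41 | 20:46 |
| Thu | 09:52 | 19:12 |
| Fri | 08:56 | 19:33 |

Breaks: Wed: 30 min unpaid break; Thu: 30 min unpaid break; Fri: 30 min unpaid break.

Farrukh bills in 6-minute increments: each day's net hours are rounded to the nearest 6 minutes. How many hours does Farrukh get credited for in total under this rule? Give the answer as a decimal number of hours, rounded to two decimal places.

Wed: 09:41–20:46 = 11 h 5 min − 30 min = 10 h 35 min → rounds to 10 h 36 min
Thu: 09:52–19:12 = 9 h 20 min − 30 min = 8 h 50 min → rounds to 8 h 48 min
Fri: 08:56–19:33 = 10 h 37 min − 30 min = 10 h 7 min → rounds to 10 h 6 min
Total credited: 29 h 30 min.

29.50 hours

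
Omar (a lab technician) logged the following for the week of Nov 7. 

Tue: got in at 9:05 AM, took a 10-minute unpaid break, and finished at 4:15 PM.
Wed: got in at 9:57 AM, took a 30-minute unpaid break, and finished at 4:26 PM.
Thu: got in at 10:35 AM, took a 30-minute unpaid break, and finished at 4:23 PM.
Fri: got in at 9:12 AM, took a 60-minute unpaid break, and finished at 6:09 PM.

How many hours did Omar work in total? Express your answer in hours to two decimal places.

Tue: 9:05 AM–4:15 PM = 7 h 10 min; less 10 min break → 7 h 0 min
Wed: 9:57 AM–4:26 PM = 6 h 29 min; less 30 min break → 5 h 59 min
Thu: 10:35 AM–4:23 PM = 5 h 48 min; less 30 min break → 5 h 18 min
Fri: 9:12 AM–6:09 PM = 8 h 57 min; less 60 min break → 7 h 57 min
Total: 7 h 0 min + 5 h 59 min + 5 h 18 min + 7 h 57 min = 26 h 14 min.

26.23 hours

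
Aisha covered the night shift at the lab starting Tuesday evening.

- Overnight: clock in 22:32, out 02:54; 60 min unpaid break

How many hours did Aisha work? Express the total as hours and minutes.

3 h 22 min

Overnight: 22:32 → midnight = 1 h 28 min; midnight → 02:54 = 2 h 54 min; span 4 h 22 min; less 60 min break → 3 h 22 min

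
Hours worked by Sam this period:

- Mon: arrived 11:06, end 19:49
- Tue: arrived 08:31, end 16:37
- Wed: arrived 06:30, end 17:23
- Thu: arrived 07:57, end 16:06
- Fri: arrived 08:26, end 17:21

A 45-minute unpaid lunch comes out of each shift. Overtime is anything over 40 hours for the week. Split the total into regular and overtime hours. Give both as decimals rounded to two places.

Mon: 11:06–19:49 = 8 h 43 min; less 45 min break → 7 h 58 min
Tue: 08:31–16:37 = 8 h 6 min; less 45 min break → 7 h 21 min
Wed: 06:30–17:23 = 10 h 53 min; less 45 min break → 10 h 8 min
Thu: 07:57–16:06 = 8 h 9 min; less 45 min break → 7 h 24 min
Fri: 08:26–17:21 = 8 h 55 min; less 45 min break → 8 h 10 min
Total worked: 41 h 1 min = 41.02 h.
Threshold 40 h → overtime 1 h 1 min, regular 40 h 0 min.

Regular 40.00 hours, overtime 1.02 hours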